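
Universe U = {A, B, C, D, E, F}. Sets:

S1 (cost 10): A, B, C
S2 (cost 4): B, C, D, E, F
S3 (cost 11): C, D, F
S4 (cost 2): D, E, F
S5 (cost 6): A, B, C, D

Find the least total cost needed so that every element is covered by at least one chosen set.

S4, S5 cover every element at cost 2 + 6 = 8.
Any cover uses at least 2 sets; among all covering selections none totals below 8.

8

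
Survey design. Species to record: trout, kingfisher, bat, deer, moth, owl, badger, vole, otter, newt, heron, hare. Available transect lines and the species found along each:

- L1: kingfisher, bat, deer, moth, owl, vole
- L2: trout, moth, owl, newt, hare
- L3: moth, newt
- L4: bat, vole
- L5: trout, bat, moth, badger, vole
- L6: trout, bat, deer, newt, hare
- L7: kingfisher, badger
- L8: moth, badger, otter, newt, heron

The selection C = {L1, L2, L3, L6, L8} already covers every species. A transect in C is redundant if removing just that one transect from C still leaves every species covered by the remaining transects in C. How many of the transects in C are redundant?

3

Drop L1: kingfisher, vole uncovered — not redundant.
Drop L2: the rest still cover every species — redundant.
Drop L3: the rest still cover every species — redundant.
Drop L6: the rest still cover every species — redundant.
Drop L8: badger, otter, heron uncovered — not redundant.
3 redundant: L2, L3, L6.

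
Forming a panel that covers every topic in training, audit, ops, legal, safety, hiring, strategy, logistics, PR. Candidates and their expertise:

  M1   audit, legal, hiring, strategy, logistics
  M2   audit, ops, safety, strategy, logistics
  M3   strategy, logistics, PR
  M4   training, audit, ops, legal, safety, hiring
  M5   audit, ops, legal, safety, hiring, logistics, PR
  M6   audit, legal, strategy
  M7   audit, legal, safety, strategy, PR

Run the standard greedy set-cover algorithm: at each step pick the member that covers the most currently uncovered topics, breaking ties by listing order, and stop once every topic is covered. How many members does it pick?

Pick 1: M5 covers 7 new topics (audit, ops, legal, safety, hiring, logistics, PR).
Pick 2: M1 covers 1 new topics (strategy).
Pick 3: M4 covers 1 new topics (training).
Greedy uses 3 members. (The true minimum is 2.)

3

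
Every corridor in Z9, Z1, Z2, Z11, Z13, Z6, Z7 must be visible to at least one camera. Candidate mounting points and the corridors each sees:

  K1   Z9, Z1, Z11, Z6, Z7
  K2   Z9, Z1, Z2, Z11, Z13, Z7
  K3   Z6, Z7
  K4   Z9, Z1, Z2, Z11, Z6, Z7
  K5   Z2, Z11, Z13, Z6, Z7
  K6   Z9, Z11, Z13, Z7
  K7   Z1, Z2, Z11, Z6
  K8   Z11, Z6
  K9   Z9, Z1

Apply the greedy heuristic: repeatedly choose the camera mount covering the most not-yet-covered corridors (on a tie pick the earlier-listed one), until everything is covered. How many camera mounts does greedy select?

2

Pick 1: K2 covers 6 new corridors (Z9, Z1, Z2, Z11, Z13, Z7).
Pick 2: K1 covers 1 new corridors (Z6).
Greedy uses 2 camera mounts.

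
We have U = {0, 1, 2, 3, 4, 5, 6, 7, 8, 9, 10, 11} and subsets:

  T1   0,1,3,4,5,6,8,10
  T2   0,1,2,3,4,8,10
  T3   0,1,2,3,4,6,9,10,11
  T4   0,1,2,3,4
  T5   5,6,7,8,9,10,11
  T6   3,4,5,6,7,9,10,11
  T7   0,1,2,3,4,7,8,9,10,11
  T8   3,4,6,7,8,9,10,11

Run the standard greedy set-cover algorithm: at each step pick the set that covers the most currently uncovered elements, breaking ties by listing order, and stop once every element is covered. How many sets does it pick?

2

Pick 1: T7 covers 10 new elements (0, 1, 2, 3, 4, 7, 8, 9, 10, 11).
Pick 2: T1 covers 2 new elements (5, 6).
Greedy uses 2 sets.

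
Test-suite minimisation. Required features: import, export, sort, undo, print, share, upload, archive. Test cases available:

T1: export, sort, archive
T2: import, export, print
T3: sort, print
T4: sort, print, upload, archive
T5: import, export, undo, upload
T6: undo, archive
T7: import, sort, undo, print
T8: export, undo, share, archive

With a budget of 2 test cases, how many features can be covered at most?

Choosing T4, T5 covers {import, export, sort, undo, print, upload, archive} — 7 features.
No choice of 2 test cases does better; here share is left uncovered.

7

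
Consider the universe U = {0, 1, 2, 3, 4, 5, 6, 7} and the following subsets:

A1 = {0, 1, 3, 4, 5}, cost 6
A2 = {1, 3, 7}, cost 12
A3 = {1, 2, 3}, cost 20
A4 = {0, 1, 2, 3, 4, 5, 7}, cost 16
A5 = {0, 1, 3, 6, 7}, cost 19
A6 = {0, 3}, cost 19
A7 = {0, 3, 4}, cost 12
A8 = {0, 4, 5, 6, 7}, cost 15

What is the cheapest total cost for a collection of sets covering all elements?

31

A4, A8 cover every element at cost 16 + 15 = 31.
Any cover uses at least 2 sets; among all covering selections none totals below 31.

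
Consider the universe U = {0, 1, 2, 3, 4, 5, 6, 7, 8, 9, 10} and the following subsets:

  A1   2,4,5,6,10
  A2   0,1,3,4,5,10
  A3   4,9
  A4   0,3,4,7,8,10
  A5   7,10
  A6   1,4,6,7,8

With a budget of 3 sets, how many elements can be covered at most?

10

Choosing A1, A2, A4 covers {0, 1, 2, 3, 4, 5, 6, 7, 8, 10} — 10 elements.
No choice of 3 sets does better; here 9 is left uncovered.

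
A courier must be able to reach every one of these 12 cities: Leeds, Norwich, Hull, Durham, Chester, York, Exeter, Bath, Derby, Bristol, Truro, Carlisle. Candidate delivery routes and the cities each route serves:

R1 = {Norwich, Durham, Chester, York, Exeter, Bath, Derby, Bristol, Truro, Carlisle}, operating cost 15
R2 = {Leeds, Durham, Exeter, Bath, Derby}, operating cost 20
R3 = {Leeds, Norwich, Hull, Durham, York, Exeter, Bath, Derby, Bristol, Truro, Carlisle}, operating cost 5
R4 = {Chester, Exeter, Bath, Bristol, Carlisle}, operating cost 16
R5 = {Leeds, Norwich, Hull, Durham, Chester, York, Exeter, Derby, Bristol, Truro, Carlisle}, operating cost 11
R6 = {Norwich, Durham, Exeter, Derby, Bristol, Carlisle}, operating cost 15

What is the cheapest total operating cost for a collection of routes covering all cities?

16

R3, R5 cover every city at operating cost 5 + 11 = 16.
Any cover uses at least 2 routes; among all covering selections none totals below 16.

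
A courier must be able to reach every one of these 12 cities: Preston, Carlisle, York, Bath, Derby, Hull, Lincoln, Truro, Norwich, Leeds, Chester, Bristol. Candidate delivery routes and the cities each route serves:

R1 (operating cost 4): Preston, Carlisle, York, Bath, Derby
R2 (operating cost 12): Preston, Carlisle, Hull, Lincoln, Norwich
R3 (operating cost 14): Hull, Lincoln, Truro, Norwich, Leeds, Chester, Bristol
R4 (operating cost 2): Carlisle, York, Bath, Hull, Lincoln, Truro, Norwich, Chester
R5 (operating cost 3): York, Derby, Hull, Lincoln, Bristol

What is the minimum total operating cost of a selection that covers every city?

18

R1, R3 cover every city at operating cost 4 + 14 = 18.
Any cover uses at least 2 routes; among all covering selections none totals below 18.
Greedy by coverage-per-operating cost would pick R4, R5, R1, R3 for 23 — worse than the optimum 18.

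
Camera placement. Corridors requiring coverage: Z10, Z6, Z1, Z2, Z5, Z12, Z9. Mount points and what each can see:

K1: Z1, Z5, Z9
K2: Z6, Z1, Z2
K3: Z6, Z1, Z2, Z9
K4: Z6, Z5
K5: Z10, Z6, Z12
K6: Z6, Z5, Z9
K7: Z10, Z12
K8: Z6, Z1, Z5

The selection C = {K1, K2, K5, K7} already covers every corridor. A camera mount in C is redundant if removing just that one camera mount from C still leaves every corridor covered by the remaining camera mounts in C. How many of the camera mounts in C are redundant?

Drop K1: Z5, Z9 uncovered — not redundant.
Drop K2: Z2 uncovered — not redundant.
Drop K5: the rest still cover every corridor — redundant.
Drop K7: the rest still cover every corridor — redundant.
2 redundant: K5, K7.

2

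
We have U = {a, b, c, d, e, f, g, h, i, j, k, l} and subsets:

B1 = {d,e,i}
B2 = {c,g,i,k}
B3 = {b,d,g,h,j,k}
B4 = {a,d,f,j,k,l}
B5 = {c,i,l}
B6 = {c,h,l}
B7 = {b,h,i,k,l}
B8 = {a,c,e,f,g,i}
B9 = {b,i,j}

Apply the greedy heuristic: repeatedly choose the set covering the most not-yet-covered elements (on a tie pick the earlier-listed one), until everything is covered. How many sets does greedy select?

3

Pick 1: B3 covers 6 new elements (b, d, g, h, j, k).
Pick 2: B8 covers 5 new elements (a, c, e, f, i).
Pick 3: B4 covers 1 new elements (l).
Greedy uses 3 sets.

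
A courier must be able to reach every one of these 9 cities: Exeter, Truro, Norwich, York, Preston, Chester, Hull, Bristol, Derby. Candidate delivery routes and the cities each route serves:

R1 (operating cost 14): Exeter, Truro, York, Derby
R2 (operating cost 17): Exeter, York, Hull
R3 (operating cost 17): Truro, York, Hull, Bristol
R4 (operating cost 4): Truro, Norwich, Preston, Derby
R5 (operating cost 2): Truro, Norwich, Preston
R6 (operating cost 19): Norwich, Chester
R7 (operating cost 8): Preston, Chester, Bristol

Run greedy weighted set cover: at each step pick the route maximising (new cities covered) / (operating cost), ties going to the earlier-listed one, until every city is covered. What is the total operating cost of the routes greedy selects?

Pick 1: R5 adds 3 new (Truro, Norwich, Preston) at operating cost 2 (ratio 3/2).
Pick 2: R4 adds 1 new (Derby) at operating cost 4 (ratio 1/4).
Pick 3: R7 adds 2 new (Chester, Bristol) at operating cost 8 (ratio 2/8).
Pick 4: R2 adds 3 new (Exeter, York, Hull) at operating cost 17 (ratio 3/17).
Greedy total operating cost: 2 + 4 + 8 + 17 = 31. (The true optimum is 29, so greedy overshoots here.)

31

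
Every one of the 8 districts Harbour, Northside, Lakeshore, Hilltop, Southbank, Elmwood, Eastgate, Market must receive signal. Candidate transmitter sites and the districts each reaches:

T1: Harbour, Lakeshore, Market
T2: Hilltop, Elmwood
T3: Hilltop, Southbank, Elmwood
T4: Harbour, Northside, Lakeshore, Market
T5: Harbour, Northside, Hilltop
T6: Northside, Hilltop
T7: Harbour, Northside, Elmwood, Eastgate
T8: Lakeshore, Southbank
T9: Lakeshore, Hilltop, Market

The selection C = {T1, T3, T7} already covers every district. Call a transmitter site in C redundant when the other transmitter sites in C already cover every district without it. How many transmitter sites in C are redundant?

Drop T1: Lakeshore, Market uncovered — not redundant.
Drop T3: Hilltop, Southbank uncovered — not redundant.
Drop T7: Northside, Eastgate uncovered — not redundant.
None of the transmitter sites in C is redundant.

0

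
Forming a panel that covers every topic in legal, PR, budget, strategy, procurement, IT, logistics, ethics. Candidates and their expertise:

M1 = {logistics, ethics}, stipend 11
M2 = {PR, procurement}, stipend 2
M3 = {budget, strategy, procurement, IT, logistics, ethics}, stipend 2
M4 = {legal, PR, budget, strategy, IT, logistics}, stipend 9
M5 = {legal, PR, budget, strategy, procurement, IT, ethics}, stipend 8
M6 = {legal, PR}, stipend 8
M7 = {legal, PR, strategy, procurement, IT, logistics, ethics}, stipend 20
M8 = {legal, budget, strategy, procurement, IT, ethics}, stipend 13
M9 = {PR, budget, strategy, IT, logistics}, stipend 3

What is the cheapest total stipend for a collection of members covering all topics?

10

M3, M5 cover every topic at stipend 2 + 8 = 10.
Any cover uses at least 2 members; among all covering selections none totals below 10.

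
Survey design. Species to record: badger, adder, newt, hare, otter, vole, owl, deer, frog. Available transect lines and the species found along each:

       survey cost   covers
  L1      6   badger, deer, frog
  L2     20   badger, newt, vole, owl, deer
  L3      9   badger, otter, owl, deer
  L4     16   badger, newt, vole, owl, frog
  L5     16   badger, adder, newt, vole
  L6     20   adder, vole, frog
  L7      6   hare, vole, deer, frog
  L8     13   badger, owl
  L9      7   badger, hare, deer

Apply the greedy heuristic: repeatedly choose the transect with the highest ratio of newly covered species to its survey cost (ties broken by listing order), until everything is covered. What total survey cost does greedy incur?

31

Pick 1: L7 adds 4 new (hare, vole, deer, frog) at survey cost 6 (ratio 4/6).
Pick 2: L3 adds 3 new (badger, otter, owl) at survey cost 9 (ratio 3/9).
Pick 3: L5 adds 2 new (adder, newt) at survey cost 16 (ratio 2/16).
Greedy total survey cost: 6 + 9 + 16 = 31.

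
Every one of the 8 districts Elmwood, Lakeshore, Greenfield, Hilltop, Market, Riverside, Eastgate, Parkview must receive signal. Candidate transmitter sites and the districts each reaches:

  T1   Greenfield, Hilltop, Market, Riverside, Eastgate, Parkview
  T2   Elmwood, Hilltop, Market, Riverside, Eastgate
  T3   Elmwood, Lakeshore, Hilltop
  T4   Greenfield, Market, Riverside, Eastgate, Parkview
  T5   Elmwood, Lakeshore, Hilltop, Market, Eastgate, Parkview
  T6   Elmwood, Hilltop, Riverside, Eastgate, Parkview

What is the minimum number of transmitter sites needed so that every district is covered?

T1, T3 together cover {Elmwood, Lakeshore, Greenfield, Hilltop, Market, Riverside, Eastgate, Parkview} — every district.
No single transmitter site contains all 8 districts, so 2 is optimal.

2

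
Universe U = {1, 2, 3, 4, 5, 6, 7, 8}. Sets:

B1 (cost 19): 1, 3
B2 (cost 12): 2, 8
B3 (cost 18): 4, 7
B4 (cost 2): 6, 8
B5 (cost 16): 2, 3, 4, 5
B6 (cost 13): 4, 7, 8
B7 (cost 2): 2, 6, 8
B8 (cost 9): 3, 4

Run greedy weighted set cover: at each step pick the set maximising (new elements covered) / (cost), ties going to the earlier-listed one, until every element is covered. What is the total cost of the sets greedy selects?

59

Pick 1: B7 adds 3 new (2, 6, 8) at cost 2 (ratio 3/2).
Pick 2: B8 adds 2 new (3, 4) at cost 9 (ratio 2/9).
Pick 3: B6 adds 1 new (7) at cost 13 (ratio 1/13).
Pick 4: B5 adds 1 new (5) at cost 16 (ratio 1/16).
Pick 5: B1 adds 1 new (1) at cost 19 (ratio 1/19).
Greedy total cost: 2 + 9 + 13 + 16 + 19 = 59. (The true optimum is 50, so greedy overshoots here.)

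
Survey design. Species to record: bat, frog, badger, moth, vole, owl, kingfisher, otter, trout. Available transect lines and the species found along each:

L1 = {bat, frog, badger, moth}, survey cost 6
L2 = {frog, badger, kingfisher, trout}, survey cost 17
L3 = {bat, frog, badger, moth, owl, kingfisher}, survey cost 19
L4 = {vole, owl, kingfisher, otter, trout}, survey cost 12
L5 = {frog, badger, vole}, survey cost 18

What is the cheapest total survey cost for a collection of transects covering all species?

18

L1, L4 cover every species at survey cost 6 + 12 = 18.
Any cover uses at least 2 transects; among all covering selections none totals below 18.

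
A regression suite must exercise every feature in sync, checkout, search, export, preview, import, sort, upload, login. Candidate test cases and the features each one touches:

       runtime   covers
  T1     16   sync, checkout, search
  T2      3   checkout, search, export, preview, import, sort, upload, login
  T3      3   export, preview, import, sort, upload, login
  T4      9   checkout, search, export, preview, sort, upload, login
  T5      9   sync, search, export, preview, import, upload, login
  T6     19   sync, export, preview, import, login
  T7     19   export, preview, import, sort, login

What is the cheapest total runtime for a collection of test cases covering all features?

12

T2, T5 cover every feature at runtime 3 + 9 = 12.
Any cover uses at least 2 test cases; among all covering selections none totals below 12.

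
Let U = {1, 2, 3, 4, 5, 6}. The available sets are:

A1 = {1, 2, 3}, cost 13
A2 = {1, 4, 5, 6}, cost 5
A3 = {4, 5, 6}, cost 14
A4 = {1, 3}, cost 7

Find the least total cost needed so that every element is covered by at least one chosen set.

18

A1, A2 cover every element at cost 13 + 5 = 18.
Any cover uses at least 2 sets; among all covering selections none totals below 18.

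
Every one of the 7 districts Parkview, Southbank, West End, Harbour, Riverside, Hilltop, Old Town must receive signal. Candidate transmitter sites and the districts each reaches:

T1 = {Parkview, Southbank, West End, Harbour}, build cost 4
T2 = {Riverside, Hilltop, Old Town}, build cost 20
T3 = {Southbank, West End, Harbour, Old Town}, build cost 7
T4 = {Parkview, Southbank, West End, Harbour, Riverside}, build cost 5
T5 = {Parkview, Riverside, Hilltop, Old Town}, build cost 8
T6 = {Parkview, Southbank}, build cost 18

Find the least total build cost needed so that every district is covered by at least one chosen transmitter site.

T1, T5 cover every district at build cost 4 + 8 = 12.
Any cover uses at least 2 transmitter sites; among all covering selections none totals below 12.

12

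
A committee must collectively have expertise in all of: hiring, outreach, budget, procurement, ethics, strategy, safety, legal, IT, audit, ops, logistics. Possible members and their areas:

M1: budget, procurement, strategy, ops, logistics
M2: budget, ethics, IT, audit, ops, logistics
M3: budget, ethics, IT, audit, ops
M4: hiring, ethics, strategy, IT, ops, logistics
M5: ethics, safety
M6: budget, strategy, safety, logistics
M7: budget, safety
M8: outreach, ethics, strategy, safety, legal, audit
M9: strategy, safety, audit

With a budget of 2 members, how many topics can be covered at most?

Choosing M1, M8 covers {outreach, budget, procurement, ethics, strategy, safety, legal, audit, ops, logistics} — 10 topics.
No choice of 2 members does better; here hiring, IT are left uncovered.

10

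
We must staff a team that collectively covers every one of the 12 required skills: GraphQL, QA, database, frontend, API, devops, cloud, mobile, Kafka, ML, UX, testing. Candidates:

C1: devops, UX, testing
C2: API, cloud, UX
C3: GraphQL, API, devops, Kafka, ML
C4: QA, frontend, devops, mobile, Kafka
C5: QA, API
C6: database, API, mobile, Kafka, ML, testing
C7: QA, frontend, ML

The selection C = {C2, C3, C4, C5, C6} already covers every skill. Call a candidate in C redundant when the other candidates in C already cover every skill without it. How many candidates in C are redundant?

1

Drop C2: cloud, UX uncovered — not redundant.
Drop C3: GraphQL uncovered — not redundant.
Drop C4: frontend uncovered — not redundant.
Drop C5: the rest still cover every skill — redundant.
Drop C6: database, testing uncovered — not redundant.
1 redundant: C5.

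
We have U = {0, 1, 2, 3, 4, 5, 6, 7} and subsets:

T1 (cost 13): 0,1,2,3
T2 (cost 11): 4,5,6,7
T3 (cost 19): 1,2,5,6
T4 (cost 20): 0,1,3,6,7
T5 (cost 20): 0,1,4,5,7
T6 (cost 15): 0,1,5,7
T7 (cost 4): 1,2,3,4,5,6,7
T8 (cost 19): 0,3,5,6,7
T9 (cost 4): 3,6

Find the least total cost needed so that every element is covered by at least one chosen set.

T1, T7 cover every element at cost 13 + 4 = 17.
Any cover uses at least 2 sets; among all covering selections none totals below 17.

17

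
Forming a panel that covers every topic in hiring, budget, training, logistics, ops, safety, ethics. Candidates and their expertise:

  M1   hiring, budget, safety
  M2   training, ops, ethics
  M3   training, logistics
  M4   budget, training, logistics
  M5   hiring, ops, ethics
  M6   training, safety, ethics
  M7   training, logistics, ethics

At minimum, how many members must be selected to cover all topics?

3

M1, M2, M3 together cover {hiring, budget, training, logistics, ops, safety, ethics} — every topic.
No 2 of the 7 members cover everything (all 21 pairs fall short), so 3 is minimum.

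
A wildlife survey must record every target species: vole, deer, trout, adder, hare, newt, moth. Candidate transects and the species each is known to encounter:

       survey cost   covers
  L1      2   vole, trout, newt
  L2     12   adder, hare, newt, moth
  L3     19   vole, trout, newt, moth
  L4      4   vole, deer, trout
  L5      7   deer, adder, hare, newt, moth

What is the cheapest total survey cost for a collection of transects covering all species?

L1, L5 cover every species at survey cost 2 + 7 = 9.
Any cover uses at least 2 transects; among all covering selections none totals below 9.

9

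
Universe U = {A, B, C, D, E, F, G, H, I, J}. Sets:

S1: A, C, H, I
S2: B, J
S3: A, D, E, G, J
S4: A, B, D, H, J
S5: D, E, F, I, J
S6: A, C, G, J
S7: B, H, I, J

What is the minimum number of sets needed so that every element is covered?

3

S4, S5, S6 together cover {A, B, C, D, E, F, G, H, I, J} — every element.
No 2 of the 7 sets cover everything (all 21 pairs fall short), so 3 is minimum.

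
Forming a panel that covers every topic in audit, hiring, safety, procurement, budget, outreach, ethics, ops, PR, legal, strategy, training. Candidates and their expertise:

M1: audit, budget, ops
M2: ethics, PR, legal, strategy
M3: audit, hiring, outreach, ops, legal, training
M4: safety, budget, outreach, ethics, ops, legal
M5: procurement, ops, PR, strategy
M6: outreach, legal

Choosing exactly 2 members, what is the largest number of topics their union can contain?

9

Choosing M2, M3 covers {audit, hiring, outreach, ethics, ops, PR, legal, strategy, training} — 9 topics.
No choice of 2 members does better; here safety, procurement, budget are left uncovered.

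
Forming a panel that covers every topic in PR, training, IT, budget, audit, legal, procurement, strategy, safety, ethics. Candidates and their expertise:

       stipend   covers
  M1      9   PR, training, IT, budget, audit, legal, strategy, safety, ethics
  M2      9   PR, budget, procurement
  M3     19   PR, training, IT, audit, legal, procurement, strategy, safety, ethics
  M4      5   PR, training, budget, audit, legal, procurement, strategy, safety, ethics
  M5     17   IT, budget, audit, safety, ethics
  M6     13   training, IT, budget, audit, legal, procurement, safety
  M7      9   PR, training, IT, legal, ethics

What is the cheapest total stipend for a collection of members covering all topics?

M1, M4 cover every topic at stipend 9 + 5 = 14.
Any cover uses at least 2 members; among all covering selections none totals below 14.

14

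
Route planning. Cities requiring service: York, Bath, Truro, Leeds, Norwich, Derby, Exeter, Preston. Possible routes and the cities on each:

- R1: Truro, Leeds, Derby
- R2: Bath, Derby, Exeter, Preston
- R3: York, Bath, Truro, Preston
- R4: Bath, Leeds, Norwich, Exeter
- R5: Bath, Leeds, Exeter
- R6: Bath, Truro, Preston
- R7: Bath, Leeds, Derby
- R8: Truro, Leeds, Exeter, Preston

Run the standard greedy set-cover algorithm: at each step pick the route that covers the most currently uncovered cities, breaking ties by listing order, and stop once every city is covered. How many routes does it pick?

Pick 1: R2 covers 4 new cities (Bath, Derby, Exeter, Preston).
Pick 2: R1 covers 2 new cities (Truro, Leeds).
Pick 3: R3 covers 1 new cities (York).
Pick 4: R4 covers 1 new cities (Norwich).
Greedy uses 4 routes. (The true minimum is 3.)

4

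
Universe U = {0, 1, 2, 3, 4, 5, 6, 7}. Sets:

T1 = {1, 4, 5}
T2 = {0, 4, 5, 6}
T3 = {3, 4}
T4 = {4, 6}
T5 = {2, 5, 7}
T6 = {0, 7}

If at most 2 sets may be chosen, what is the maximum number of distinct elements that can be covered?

Choosing T2, T5 covers {0, 2, 4, 5, 6, 7} — 6 elements.
No choice of 2 sets does better; here 1, 3 are left uncovered.

6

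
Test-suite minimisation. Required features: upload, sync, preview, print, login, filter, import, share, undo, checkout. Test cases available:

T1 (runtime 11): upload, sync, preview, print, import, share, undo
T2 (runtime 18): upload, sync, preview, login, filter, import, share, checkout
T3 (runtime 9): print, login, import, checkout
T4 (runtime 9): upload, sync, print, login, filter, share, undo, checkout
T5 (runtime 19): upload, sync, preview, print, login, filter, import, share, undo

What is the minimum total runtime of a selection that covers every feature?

20

T1, T4 cover every feature at runtime 11 + 9 = 20.
Any cover uses at least 2 test cases; among all covering selections none totals below 20.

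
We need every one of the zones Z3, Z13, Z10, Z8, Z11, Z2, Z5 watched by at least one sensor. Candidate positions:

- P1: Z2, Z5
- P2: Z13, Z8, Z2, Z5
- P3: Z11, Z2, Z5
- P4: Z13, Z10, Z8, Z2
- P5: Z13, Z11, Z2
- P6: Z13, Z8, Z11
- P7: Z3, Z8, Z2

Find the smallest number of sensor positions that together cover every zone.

3

P3, P4, P7 together cover {Z3, Z13, Z10, Z8, Z11, Z2, Z5} — every zone.
No 2 of the 7 sensor positions cover everything (all 21 pairs fall short), so 3 is minimum.
Greedy (largest uncovered first) would take P2, P3, P4, P7 — 4 sensor positions — but 3 suffice.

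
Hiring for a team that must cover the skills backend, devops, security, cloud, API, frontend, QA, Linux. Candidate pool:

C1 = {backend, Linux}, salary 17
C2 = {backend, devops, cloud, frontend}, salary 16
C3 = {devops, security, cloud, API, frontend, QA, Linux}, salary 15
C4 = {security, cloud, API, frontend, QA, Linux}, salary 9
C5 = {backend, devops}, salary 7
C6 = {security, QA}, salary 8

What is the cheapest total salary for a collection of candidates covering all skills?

C4, C5 cover every skill at salary 9 + 7 = 16.
Any cover uses at least 2 candidates; among all covering selections none totals below 16.

16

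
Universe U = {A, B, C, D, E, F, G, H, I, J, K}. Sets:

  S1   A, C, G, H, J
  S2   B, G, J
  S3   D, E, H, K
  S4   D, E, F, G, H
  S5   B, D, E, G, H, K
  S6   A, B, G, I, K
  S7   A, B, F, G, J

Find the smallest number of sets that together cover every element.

S1, S4, S6 together cover {A, B, C, D, E, F, G, H, I, J, K} — every element.
No 2 of the 7 sets cover everything (all 21 pairs fall short), so 3 is minimum.
Greedy (largest uncovered first) would take S5, S1, S4, S6 — 4 sets — but 3 suffice.

3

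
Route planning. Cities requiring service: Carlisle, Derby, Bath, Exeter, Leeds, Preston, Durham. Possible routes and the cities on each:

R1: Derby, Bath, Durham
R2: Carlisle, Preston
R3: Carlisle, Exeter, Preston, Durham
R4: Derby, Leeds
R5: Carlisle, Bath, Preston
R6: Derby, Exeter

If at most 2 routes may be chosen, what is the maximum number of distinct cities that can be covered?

6

Choosing R1, R3 covers {Carlisle, Derby, Bath, Exeter, Preston, Durham} — 6 cities.
No choice of 2 routes does better; here Leeds is left uncovered.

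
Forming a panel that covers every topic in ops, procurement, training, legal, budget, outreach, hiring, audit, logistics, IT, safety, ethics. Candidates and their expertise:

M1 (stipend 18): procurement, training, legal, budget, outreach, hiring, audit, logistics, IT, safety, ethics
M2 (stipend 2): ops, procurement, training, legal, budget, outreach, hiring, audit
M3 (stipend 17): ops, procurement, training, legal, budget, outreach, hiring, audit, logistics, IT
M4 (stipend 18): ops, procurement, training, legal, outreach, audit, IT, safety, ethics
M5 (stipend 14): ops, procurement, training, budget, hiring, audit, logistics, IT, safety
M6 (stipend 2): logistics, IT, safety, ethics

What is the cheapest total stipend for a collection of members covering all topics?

4

M2, M6 cover every topic at stipend 2 + 2 = 4.
Any cover uses at least 2 members; among all covering selections none totals below 4.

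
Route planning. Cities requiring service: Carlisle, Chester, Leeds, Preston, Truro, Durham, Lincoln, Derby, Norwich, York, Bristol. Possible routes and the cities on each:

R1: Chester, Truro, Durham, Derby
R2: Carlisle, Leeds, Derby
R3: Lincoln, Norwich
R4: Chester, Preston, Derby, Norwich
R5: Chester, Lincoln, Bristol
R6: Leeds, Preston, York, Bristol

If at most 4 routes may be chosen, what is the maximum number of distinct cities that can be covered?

11

Choosing R1, R2, R3, R6 covers {Carlisle, Chester, Leeds, Preston, Truro, Durham, Lincoln, Derby, Norwich, York, Bristol} — 11 cities.
That is all 11 cities.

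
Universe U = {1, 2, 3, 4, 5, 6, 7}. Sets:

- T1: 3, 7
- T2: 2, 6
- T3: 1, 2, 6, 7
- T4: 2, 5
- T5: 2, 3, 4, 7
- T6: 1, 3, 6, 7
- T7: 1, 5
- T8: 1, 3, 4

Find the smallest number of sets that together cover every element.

3

T2, T5, T7 together cover {1, 2, 3, 4, 5, 6, 7} — every element.
No 2 of the 8 sets cover everything (all 28 pairs fall short), so 3 is minimum.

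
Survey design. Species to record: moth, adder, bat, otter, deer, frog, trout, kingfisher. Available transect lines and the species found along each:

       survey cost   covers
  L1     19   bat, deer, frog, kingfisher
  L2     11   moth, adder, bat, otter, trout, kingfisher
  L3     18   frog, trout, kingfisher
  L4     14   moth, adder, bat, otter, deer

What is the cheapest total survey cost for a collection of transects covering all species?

30

L1, L2 cover every species at survey cost 19 + 11 = 30.
Any cover uses at least 2 transects; among all covering selections none totals below 30.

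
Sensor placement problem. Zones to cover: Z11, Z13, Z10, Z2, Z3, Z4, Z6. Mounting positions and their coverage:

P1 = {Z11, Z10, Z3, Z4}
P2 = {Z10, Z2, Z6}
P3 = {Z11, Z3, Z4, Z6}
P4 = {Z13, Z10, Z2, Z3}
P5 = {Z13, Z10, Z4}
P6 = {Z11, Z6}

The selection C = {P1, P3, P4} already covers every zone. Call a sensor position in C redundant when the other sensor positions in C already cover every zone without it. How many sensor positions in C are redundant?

Drop P1: the rest still cover every zone — redundant.
Drop P3: Z6 uncovered — not redundant.
Drop P4: Z13, Z2 uncovered — not redundant.
1 redundant: P1.

1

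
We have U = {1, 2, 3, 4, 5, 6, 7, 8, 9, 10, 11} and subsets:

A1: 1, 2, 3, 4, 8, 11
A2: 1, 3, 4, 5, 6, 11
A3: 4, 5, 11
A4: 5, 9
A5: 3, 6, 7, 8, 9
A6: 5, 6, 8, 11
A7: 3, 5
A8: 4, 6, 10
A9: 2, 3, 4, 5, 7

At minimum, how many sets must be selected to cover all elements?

A1, A2, A5, A8 together cover {1, 2, 3, 4, 5, 6, 7, 8, 9, 10, 11} — every element.
No 3 of the 9 sets cover everything (all 84 triples fall short), so 4 is minimum.

4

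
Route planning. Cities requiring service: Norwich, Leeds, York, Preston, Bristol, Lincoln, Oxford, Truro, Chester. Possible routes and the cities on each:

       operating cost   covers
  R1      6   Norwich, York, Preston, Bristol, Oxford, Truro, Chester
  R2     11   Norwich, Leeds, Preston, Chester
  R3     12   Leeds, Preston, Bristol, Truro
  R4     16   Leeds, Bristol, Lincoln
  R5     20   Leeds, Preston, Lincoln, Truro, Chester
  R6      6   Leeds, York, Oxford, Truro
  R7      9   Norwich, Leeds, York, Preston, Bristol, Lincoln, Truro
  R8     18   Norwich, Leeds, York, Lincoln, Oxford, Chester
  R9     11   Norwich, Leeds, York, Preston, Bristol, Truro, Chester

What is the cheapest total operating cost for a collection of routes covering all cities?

R1, R7 cover every city at operating cost 6 + 9 = 15.
Any cover uses at least 2 routes; among all covering selections none totals below 15.

15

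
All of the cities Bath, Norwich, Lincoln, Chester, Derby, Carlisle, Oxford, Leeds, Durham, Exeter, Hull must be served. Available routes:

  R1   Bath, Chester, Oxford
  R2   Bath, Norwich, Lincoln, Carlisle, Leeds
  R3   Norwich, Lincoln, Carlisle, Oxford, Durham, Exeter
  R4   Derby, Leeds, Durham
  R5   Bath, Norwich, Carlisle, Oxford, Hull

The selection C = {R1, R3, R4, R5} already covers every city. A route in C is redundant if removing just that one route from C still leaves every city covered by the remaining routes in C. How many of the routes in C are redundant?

0

Drop R1: Chester uncovered — not redundant.
Drop R3: Lincoln, Exeter uncovered — not redundant.
Drop R4: Derby, Leeds uncovered — not redundant.
Drop R5: Hull uncovered — not redundant.
None of the routes in C is redundant.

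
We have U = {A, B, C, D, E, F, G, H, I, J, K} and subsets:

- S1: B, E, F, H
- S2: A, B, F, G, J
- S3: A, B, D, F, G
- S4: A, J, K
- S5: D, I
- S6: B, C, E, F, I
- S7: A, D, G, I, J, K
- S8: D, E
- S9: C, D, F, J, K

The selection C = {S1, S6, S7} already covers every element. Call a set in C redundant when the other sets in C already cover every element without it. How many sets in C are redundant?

Drop S1: H uncovered — not redundant.
Drop S6: C uncovered — not redundant.
Drop S7: A, D, G, J, … uncovered — not redundant.
None of the sets in C is redundant.

0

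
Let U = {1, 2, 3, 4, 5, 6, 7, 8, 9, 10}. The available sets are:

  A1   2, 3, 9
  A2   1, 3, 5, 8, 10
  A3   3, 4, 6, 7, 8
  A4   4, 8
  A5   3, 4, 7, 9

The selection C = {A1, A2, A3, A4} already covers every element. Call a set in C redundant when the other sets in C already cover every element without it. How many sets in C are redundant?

1

Drop A1: 2, 9 uncovered — not redundant.
Drop A2: 1, 5, 10 uncovered — not redundant.
Drop A3: 6, 7 uncovered — not redundant.
Drop A4: the rest still cover every element — redundant.
1 redundant: A4.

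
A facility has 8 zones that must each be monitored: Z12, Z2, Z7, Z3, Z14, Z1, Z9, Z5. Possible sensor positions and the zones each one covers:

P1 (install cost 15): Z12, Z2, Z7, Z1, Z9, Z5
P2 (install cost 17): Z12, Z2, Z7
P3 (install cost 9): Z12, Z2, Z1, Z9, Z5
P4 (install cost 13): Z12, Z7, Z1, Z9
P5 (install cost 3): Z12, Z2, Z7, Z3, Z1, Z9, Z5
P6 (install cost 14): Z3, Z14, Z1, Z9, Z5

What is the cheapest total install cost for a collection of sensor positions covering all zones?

P5, P6 cover every zone at install cost 3 + 14 = 17.
Any cover uses at least 2 sensor positions; among all covering selections none totals below 17.

17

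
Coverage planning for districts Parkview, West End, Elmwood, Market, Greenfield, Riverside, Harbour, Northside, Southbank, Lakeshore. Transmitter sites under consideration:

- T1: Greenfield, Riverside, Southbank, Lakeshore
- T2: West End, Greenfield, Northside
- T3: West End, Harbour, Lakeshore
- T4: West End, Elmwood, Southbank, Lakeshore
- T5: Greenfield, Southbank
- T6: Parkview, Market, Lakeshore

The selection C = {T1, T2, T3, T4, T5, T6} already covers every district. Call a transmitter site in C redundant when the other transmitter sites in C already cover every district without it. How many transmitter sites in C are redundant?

1

Drop T1: Riverside uncovered — not redundant.
Drop T2: Northside uncovered — not redundant.
Drop T3: Harbour uncovered — not redundant.
Drop T4: Elmwood uncovered — not redundant.
Drop T5: the rest still cover every district — redundant.
Drop T6: Parkview, Market uncovered — not redundant.
1 redundant: T5.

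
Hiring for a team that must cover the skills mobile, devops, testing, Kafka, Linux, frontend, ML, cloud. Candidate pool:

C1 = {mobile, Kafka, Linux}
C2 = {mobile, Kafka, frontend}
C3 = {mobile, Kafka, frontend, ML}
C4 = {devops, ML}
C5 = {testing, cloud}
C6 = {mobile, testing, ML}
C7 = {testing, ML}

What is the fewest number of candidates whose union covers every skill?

C1, C2, C4, C5 together cover {mobile, devops, testing, Kafka, Linux, frontend, ML, cloud} — every skill.
No 3 of the 7 candidates cover everything (all 35 triples fall short), so 4 is minimum.

4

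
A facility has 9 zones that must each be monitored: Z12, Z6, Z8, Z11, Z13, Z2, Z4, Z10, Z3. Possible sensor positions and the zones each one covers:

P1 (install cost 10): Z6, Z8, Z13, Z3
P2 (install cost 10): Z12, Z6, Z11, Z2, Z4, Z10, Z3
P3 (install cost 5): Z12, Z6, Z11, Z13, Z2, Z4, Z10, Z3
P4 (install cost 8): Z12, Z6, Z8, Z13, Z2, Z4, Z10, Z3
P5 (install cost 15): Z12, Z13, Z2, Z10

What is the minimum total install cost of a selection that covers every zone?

13

P3, P4 cover every zone at install cost 5 + 8 = 13.
Any cover uses at least 2 sensor positions; among all covering selections none totals below 13.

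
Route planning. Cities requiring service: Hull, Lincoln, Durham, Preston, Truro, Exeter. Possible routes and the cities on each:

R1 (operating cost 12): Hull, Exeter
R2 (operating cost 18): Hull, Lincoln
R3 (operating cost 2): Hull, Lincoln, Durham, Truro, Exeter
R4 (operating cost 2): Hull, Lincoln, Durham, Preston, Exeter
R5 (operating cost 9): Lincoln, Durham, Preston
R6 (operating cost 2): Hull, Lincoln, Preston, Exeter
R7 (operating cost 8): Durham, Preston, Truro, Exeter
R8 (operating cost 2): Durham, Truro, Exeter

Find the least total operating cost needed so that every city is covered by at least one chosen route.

R3, R4 cover every city at operating cost 2 + 2 = 4.
Any cover uses at least 2 routes; among all covering selections none totals below 4.

4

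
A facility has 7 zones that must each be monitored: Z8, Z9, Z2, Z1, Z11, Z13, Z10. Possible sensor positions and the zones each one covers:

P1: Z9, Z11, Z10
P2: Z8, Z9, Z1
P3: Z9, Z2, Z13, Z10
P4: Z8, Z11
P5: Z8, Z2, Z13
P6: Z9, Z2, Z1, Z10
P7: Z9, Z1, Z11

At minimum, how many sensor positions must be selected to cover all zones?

3

P1, P2, P3 together cover {Z8, Z9, Z2, Z1, Z11, Z13, Z10} — every zone.
No 2 of the 7 sensor positions cover everything (all 21 pairs fall short), so 3 is minimum.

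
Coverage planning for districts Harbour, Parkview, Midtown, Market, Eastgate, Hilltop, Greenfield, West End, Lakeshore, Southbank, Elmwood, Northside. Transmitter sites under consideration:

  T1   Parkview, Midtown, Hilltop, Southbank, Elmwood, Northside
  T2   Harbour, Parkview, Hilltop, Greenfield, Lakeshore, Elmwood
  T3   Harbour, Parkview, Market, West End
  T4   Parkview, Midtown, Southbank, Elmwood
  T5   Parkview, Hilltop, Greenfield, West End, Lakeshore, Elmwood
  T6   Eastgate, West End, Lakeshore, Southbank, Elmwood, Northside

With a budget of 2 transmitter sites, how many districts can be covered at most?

10

Choosing T2, T6 covers {Harbour, Parkview, Eastgate, Hilltop, Greenfield, West End, Lakeshore, Southbank, Elmwood, Northside} — 10 districts.
No choice of 2 transmitter sites does better; here Midtown, Market are left uncovered.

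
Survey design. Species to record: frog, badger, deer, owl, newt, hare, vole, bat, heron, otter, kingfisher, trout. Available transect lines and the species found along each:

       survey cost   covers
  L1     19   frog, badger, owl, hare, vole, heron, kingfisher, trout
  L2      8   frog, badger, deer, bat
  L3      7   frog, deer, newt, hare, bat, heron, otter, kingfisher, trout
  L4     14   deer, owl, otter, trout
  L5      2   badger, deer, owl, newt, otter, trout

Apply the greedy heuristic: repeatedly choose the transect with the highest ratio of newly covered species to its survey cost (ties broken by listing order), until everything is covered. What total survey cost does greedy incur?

28

Pick 1: L5 adds 6 new (badger, deer, owl, newt, otter, trout) at survey cost 2 (ratio 6/2).
Pick 2: L3 adds 5 new (frog, hare, bat, heron, kingfisher) at survey cost 7 (ratio 5/7).
Pick 3: L1 adds 1 new (vole) at survey cost 19 (ratio 1/19).
Greedy total survey cost: 2 + 7 + 19 = 28. (The true optimum is 26, so greedy overshoots here.)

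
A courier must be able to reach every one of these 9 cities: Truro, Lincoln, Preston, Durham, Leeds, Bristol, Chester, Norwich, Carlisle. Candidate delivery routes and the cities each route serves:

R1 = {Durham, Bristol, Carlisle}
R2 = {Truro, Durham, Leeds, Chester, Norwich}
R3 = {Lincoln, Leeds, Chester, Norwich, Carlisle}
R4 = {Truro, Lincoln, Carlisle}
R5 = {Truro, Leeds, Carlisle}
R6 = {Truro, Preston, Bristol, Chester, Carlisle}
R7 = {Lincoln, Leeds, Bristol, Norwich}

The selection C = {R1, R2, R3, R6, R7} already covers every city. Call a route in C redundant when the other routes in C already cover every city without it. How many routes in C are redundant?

Drop R1: the rest still cover every city — redundant.
Drop R2: the rest still cover every city — redundant.
Drop R3: the rest still cover every city — redundant.
Drop R6: Preston uncovered — not redundant.
Drop R7: the rest still cover every city — redundant.
4 redundant: R1, R2, R3, R7.

4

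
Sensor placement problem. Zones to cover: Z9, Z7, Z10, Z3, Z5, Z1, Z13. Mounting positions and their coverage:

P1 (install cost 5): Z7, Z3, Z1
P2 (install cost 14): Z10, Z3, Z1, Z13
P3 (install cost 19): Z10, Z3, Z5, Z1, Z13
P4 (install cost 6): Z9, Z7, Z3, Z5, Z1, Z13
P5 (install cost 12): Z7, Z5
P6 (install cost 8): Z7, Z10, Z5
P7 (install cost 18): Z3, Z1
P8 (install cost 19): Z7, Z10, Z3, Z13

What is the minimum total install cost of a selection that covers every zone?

P4, P6 cover every zone at install cost 6 + 8 = 14.
Any cover uses at least 2 sensor positions; among all covering selections none totals below 14.

14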